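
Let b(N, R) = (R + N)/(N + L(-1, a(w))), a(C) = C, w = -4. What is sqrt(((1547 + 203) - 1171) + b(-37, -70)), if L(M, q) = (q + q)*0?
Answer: sqrt(796610)/37 ≈ 24.122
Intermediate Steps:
L(M, q) = 0 (L(M, q) = (2*q)*0 = 0)
b(N, R) = (N + R)/N (b(N, R) = (R + N)/(N + 0) = (N + R)/N)
sqrt(((1547 + 203) - 1171) + b(-37, -70)) = sqrt(((1547 + 203) - 1171) + (-37 - 70)/(-37)) = sqrt((1750 - 1171) - 1/37*(-107)) = sqrt(579 + 107/37) = sqrt(21530/37) = sqrt(796610)/37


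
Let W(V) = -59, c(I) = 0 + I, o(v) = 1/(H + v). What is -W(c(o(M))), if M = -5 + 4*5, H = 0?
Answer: 59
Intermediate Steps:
M = 15 (M = -5 + 20 = 15)
o(v) = 1/v (o(v) = 1/(0 + v) = 1/v)
c(I) = I
-W(c(o(M))) = -1*(-59) = 59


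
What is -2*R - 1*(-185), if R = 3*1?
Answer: 179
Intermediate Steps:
R = 3
-2*R - 1*(-185) = -2*3 - 1*(-185) = -6 + 185 = 179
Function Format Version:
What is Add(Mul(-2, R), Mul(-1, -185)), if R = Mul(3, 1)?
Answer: 179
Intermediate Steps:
R = 3
Add(Mul(-2, R), Mul(-1, -185)) = Add(Mul(-2, 3), Mul(-1, -185)) = Add(-6, 185) = 179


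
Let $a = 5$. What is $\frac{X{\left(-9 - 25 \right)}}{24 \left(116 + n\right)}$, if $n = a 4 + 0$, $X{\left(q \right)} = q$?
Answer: $- \frac{1}{96} \approx -0.010417$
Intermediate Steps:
$n = 20$ ($n = 5 \cdot 4 + 0 = 20 + 0 = 20$)
$\frac{X{\left(-9 - 25 \right)}}{24 \left(116 + n\right)} = \frac{-9 - 25}{24 \left(116 + 20\right)} = - \frac{34}{24 \cdot 136} = - \frac{34}{3264} = \left(-34\right) \frac{1}{3264} = - \frac{1}{96}$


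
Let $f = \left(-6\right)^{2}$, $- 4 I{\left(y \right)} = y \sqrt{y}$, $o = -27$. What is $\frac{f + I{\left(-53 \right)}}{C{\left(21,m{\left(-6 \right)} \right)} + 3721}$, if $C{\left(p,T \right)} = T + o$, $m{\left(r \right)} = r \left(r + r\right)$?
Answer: $\frac{18}{1883} + \frac{53 i \sqrt{53}}{15064} \approx 0.0095592 + 0.025614 i$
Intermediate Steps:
$m{\left(r \right)} = 2 r^{2}$ ($m{\left(r \right)} = r 2 r = 2 r^{2}$)
$C{\left(p,T \right)} = -27 + T$ ($C{\left(p,T \right)} = T - 27 = -27 + T$)
$I{\left(y \right)} = - \frac{y^{\frac{3}{2}}}{4}$ ($I{\left(y \right)} = - \frac{y \sqrt{y}}{4} = - \frac{y^{\frac{3}{2}}}{4}$)
$f = 36$
$\frac{f + I{\left(-53 \right)}}{C{\left(21,m{\left(-6 \right)} \right)} + 3721} = \frac{36 - \frac{\left(-53\right)^{\frac{3}{2}}}{4}}{\left(-27 + 2 \left(-6\right)^{2}\right) + 3721} = \frac{36 - \frac{\left(-53\right) i \sqrt{53}}{4}}{\left(-27 + 2 \cdot 36\right) + 3721} = \frac{36 + \frac{53 i \sqrt{53}}{4}}{\left(-27 + 72\right) + 3721} = \frac{36 + \frac{53 i \sqrt{53}}{4}}{45 + 3721} = \frac{36 + \frac{53 i \sqrt{53}}{4}}{3766} = \left(36 + \frac{53 i \sqrt{53}}{4}\right) \frac{1}{3766} = \frac{18}{1883} + \frac{53 i \sqrt{53}}{15064}$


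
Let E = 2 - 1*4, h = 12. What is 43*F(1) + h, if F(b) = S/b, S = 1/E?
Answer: -19/2 ≈ -9.5000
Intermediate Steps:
E = -2 (E = 2 - 4 = -2)
S = -½ (S = 1/(-2) = -½ ≈ -0.50000)
F(b) = -1/(2*b)
43*F(1) + h = 43*(-½/1) + 12 = 43*(-½*1) + 12 = 43*(-½) + 12 = -43/2 + 12 = -19/2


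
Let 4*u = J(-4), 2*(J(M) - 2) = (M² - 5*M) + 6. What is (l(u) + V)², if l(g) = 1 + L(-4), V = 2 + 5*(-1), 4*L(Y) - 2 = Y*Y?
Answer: 25/4 ≈ 6.2500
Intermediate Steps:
J(M) = 5 + M²/2 - 5*M/2 (J(M) = 2 + ((M² - 5*M) + 6)/2 = 2 + (6 + M² - 5*M)/2 = 2 + (3 + M²/2 - 5*M/2) = 5 + M²/2 - 5*M/2)
L(Y) = ½ + Y²/4 (L(Y) = ½ + (Y*Y)/4 = ½ + Y²/4)
u = 23/4 (u = (5 + (½)*(-4)² - 5/2*(-4))/4 = (5 + (½)*16 + 10)/4 = (5 + 8 + 10)/4 = (¼)*23 = 23/4 ≈ 5.7500)
V = -3 (V = 2 - 5 = -3)
l(g) = 11/2 (l(g) = 1 + (½ + (¼)*(-4)²) = 1 + (½ + (¼)*16) = 1 + (½ + 4) = 1 + 9/2 = 11/2)
(l(u) + V)² = (11/2 - 3)² = (5/2)² = 25/4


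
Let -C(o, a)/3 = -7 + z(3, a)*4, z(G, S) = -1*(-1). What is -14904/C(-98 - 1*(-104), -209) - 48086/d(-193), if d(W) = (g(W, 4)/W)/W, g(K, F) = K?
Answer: 9278942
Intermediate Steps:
d(W) = 1/W (d(W) = (W/W)/W = 1/W)
z(G, S) = 1
C(o, a) = 9 (C(o, a) = -3*(-7 + 1*4) = -3*(-7 + 4) = -3*(-3) = 9)
-14904/C(-98 - 1*(-104), -209) - 48086/d(-193) = -14904/9 - 48086/(1/(-193)) = -14904*⅑ - 48086/(-1/193) = -1656 - 48086*(-193) = -1656 + 9280598 = 9278942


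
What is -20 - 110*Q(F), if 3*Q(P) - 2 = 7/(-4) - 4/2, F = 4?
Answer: 265/6 ≈ 44.167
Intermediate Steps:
Q(P) = -7/12 (Q(P) = ⅔ + (7/(-4) - 4/2)/3 = ⅔ + (7*(-¼) - 4*½)/3 = ⅔ + (-7/4 - 2)/3 = ⅔ + (⅓)*(-15/4) = ⅔ - 5/4 = -7/12)
-20 - 110*Q(F) = -20 - 110*(-7/12) = -20 + 385/6 = 265/6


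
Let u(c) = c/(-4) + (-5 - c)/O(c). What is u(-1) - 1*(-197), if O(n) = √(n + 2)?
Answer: 773/4 ≈ 193.25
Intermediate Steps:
O(n) = √(2 + n)
u(c) = -c/4 + (-5 - c)/√(2 + c) (u(c) = c/(-4) + (-5 - c)/(√(2 + c)) = c*(-¼) + (-5 - c)/√(2 + c) = -c/4 + (-5 - c)/√(2 + c))
u(-1) - 1*(-197) = (-5 - 1*(-1) - ¼*(-1)*√(2 - 1))/√(2 - 1) - 1*(-197) = (-5 + 1 - ¼*(-1)*√1)/√1 + 197 = 1*(-5 + 1 - ¼*(-1)*1) + 197 = 1*(-5 + 1 + ¼) + 197 = 1*(-15/4) + 197 = -15/4 + 197 = 773/4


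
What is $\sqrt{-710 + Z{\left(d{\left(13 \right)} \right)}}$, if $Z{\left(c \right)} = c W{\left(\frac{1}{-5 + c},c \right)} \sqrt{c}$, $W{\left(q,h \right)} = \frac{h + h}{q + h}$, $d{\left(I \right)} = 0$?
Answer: $i \sqrt{710} \approx 26.646 i$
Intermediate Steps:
$W{\left(q,h \right)} = \frac{2 h}{h + q}$
$Z{\left(c \right)} = \frac{2 c^{\frac{5}{2}}}{c + \frac{1}{-5 + c}}$ ($Z{\left(c \right)} = c \frac{2 c}{c + \frac{1}{-5 + c}} \sqrt{c} = c \frac{2 c^{\frac{3}{2}}}{c + \frac{1}{-5 + c}} = \frac{2 c^{\frac{5}{2}}}{c + \frac{1}{-5 + c}}$)
$\sqrt{-710 + Z{\left(d{\left(13 \right)} \right)}} = \sqrt{-710 + \frac{2 \cdot 0^{\frac{5}{2}} \left(-5 + 0\right)}{1 + 0 \left(-5 + 0\right)}} = \sqrt{-710 + 2 \cdot 0 \frac{1}{1 + 0 \left(-5\right)} \left(-5\right)} = \sqrt{-710 + 2 \cdot 0 \frac{1}{1 + 0} \left(-5\right)} = \sqrt{-710 + 2 \cdot 0 \cdot 1^{-1} \left(-5\right)} = \sqrt{-710 + 2 \cdot 0 \cdot 1 \left(-5\right)} = \sqrt{-710 + 0} = \sqrt{-710} = i \sqrt{710}$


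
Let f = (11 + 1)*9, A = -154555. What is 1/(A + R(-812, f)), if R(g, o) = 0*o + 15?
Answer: -1/154540 ≈ -6.4708e-6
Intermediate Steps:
f = 108 (f = 12*9 = 108)
R(g, o) = 15 (R(g, o) = 0 + 15 = 15)
1/(A + R(-812, f)) = 1/(-154555 + 15) = 1/(-154540) = -1/154540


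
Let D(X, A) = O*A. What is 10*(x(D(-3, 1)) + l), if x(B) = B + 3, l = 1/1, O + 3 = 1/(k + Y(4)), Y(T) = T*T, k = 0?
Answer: 85/8 ≈ 10.625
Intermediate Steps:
Y(T) = T**2
O = -47/16 (O = -3 + 1/(0 + 4**2) = -3 + 1/(0 + 16) = -3 + 1/16 = -47/16 ≈ -2.9375)
D(X, A) = -47*A/16
l = 1
x(B) = 3 + B
10*(x(D(-3, 1)) + l) = 10*((3 - 47/16*1) + 1) = 10*((3 - 47/16) + 1) = 10*(1/16 + 1) = 10*(17/16) = 85/8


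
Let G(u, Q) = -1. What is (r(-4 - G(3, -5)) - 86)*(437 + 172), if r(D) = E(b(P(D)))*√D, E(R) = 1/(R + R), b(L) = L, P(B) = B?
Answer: -52374 - 203*I*√3/2 ≈ -52374.0 - 175.8*I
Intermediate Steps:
E(R) = 1/(2*R)
r(D) = 1/(2*√D) (r(D) = (1/(2*D))*√D = 1/(2*√D))
(r(-4 - G(3, -5)) - 86)*(437 + 172) = (1/(2*√(-4 - 1*(-1))) - 86)*(437 + 172) = (1/(2*√(-4 + 1)) - 86)*609 = (1/(2*√(-3)) - 86)*609 = ((-I*√3/3)/2 - 86)*609 = (-I*√3/6 - 86)*609 = (-86 - I*√3/6)*609 = -52374 - 203*I*√3/2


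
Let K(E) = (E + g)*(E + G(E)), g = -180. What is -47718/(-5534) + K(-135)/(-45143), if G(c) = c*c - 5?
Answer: 2405720466/17844383 ≈ 134.82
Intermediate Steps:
G(c) = -5 + c² (G(c) = c² - 5 = -5 + c²)
K(E) = (-180 + E)*(-5 + E + E²) (K(E) = (E - 180)*(E + (-5 + E²)) = (-180 + E)*(-5 + E + E²))
-47718/(-5534) + K(-135)/(-45143) = -47718/(-5534) + (900 + (-135)³ - 185*(-135) - 179*(-135)²)/(-45143) = -47718*(-1/5534) + (900 - 2460375 + 24975 - 179*18225)*(-1/45143) = 23859/2767 + (900 - 2460375 + 24975 - 3262275)*(-1/45143) = 23859/2767 - 5696775*(-1/45143) = 23859/2767 + 813825/6449 = 2405720466/17844383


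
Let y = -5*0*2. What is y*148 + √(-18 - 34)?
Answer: 2*I*√13 ≈ 7.2111*I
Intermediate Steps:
y = 0 (y = 0*2 = 0)
y*148 + √(-18 - 34) = 0*148 + √(-18 - 34) = 0 + √(-52) = 0 + 2*I*√13 = 2*I*√13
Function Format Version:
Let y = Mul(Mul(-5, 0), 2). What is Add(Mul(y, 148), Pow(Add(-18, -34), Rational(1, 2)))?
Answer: Mul(2, I, Pow(13, Rational(1, 2))) ≈ Mul(7.2111, I)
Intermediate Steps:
y = 0 (y = Mul(0, 2) = 0)
Add(Mul(y, 148), Pow(Add(-18, -34), Rational(1, 2))) = Add(Mul(0, 148), Pow(Add(-18, -34), Rational(1, 2))) = Add(0, Pow(-52, Rational(1, 2))) = Add(0, Mul(2, I, Pow(13, Rational(1, 2)))) = Mul(2, I, Pow(13, Rational(1, 2)))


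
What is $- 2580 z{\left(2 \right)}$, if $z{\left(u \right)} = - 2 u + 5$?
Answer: $-2580$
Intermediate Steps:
$z{\left(u \right)} = 5 - 2 u$
$- 2580 z{\left(2 \right)} = - 2580 \left(5 - 4\right) = \left(-2580\right) 1 = -2580$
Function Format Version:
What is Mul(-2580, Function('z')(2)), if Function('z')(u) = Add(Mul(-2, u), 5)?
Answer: -2580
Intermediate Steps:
Function('z')(u) = Add(5, Mul(-2, u))
Mul(-2580, Function('z')(2)) = Mul(-2580, Add(5, Mul(-2, 2))) = Mul(-2580, Add(5, -4)) = Mul(-2580, 1) = -2580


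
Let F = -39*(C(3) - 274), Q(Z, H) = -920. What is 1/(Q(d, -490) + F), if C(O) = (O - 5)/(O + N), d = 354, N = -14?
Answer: 11/107348 ≈ 0.00010247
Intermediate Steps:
C(O) = (-5 + O)/(-14 + O) (C(O) = (O - 5)/(O - 14) = (-5 + O)/(-14 + O))
F = 117468/11 (F = -39*((-5 + 3)/(-14 + 3) - 274) = -39*(-2/(-11) - 274) = -39*(-1/11*(-2) - 274) = -39*(2/11 - 274) = -39*(-3012/11) = 117468/11 ≈ 10679.)
1/(Q(d, -490) + F) = 1/(-920 + 117468/11) = 1/(107348/11) = 11/107348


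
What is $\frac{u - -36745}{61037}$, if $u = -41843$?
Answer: $- \frac{5098}{61037} \approx -0.083523$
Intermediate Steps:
$\frac{u - -36745}{61037} = \frac{-41843 - -36745}{61037} = \left(-41843 + 36745\right) \frac{1}{61037} = \left(-5098\right) \frac{1}{61037} = - \frac{5098}{61037}$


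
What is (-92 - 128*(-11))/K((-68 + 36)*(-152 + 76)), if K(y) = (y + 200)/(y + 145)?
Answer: 2577/2 ≈ 1288.5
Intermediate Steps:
K(y) = (200 + y)/(145 + y)
(-92 - 128*(-11))/K((-68 + 36)*(-152 + 76)) = (-92 - 128*(-11))/(((200 + (-68 + 36)*(-152 + 76))/(145 + (-68 + 36)*(-152 + 76)))) = (-92 + 1408)/(((200 - 32*(-76))/(145 - 32*(-76)))) = 1316/(((200 + 2432)/(145 + 2432))) = 1316/((2632/2577)) = 1316/(((1/2577)*2632)) = 1316/(2632/2577) = 1316*(2577/2632) = 2577/2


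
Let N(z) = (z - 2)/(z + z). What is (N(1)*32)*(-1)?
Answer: 16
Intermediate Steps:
N(z) = (-2 + z)/(2*z) (N(z) = (-2 + z)/((2*z)) = (-2 + z)*(1/(2*z)) = (-2 + z)/(2*z))
(N(1)*32)*(-1) = (((1/2)*(-2 + 1)/1)*32)*(-1) = (((1/2)*1*(-1))*32)*(-1) = -1/2*32*(-1) = -16*(-1) = 16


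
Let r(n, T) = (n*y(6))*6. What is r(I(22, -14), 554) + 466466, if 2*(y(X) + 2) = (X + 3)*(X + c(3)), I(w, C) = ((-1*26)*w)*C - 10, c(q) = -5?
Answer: 586436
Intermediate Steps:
I(w, C) = -10 - 26*C*w (I(w, C) = (-26*w)*C - 10 = -26*C*w - 10 = -10 - 26*C*w)
y(X) = -2 + (-5 + X)*(3 + X)/2 (y(X) = -2 + ((X + 3)*(X - 5))/2 = -2 + ((3 + X)*(-5 + X))/2 = -2 + ((-5 + X)*(3 + X))/2 = -2 + (-5 + X)*(3 + X)/2)
r(n, T) = 15*n (r(n, T) = (n*(-19/2 + (½)*6² - 1*6))*6 = (n*(-19/2 + (½)*36 - 6))*6 = (n*(-19/2 + 18 - 6))*6 = (n*(5/2))*6 = (5*n/2)*6 = 15*n)
r(I(22, -14), 554) + 466466 = 15*(-10 - 26*(-14)*22) + 466466 = 15*(-10 + 8008) + 466466 = 15*7998 + 466466 = 119970 + 466466 = 586436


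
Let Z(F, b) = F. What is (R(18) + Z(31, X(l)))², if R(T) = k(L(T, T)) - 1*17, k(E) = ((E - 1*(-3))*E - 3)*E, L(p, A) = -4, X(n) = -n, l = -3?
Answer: 100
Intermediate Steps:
k(E) = E*(-3 + E*(3 + E)) (k(E) = ((E + 3)*E - 3)*E = ((3 + E)*E - 3)*E = (E*(3 + E) - 3)*E = (-3 + E*(3 + E))*E = E*(-3 + E*(3 + E)))
R(T) = -21 (R(T) = -4*(-3 + (-4)² + 3*(-4)) - 1*17 = -4*(-3 + 16 - 12) - 17 = -4*1 - 17 = -4 - 17 = -21)
(R(18) + Z(31, X(l)))² = (-21 + 31)² = 10² = 100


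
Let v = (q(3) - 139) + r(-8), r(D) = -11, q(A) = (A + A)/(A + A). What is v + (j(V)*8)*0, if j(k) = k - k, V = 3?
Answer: -149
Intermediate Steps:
q(A) = 1 (q(A) = (2*A)/((2*A)) = (2*A)*(1/(2*A)) = 1)
j(k) = 0
v = -149 (v = (1 - 139) - 11 = -138 - 11 = -149)
v + (j(V)*8)*0 = -149 + (0*8)*0 = -149 + 0*0 = -149 + 0 = -149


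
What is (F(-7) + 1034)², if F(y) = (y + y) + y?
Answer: 1026169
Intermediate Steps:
F(y) = 3*y (F(y) = 2*y + y = 3*y)
(F(-7) + 1034)² = (3*(-7) + 1034)² = (-21 + 1034)² = 1013² = 1026169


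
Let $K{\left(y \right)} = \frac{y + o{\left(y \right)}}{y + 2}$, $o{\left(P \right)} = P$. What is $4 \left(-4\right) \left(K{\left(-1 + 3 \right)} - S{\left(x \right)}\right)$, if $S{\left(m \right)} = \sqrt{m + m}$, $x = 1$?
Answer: $-16 + 16 \sqrt{2} \approx 6.6274$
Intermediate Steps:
$S{\left(m \right)} = \sqrt{2} \sqrt{m}$ ($S{\left(m \right)} = \sqrt{2 m} = \sqrt{2} \sqrt{m}$)
$K{\left(y \right)} = \frac{2 y}{2 + y}$ ($K{\left(y \right)} = \frac{y + y}{y + 2} = \frac{2 y}{2 + y}$)
$4 \left(-4\right) \left(K{\left(-1 + 3 \right)} - S{\left(x \right)}\right) = 4 \left(-4\right) \left(\frac{2 \left(-1 + 3\right)}{2 + \left(-1 + 3\right)} - \sqrt{2} \sqrt{1}\right) = - 16 \left(2 \cdot 2 \frac{1}{2 + 2} - \sqrt{2} \cdot 1\right) = - 16 \left(2 \cdot 2 \cdot \frac{1}{4} - \sqrt{2}\right) = - 16 \left(1 - \sqrt{2}\right) = -16 + 16 \sqrt{2}$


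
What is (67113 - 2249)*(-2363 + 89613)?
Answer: 5659384000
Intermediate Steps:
(67113 - 2249)*(-2363 + 89613) = 64864*87250 = 5659384000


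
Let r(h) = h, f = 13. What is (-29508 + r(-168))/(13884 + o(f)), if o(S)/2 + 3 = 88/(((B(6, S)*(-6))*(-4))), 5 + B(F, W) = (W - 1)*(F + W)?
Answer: -4963311/2321101 ≈ -2.1383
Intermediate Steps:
B(F, W) = -5 + (-1 + W)*(F + W) (B(F, W) = -5 + (W - 1)*(F + W) = -5 + (-1 + W)*(F + W))
o(S) = -6 + 176/(-264 + 24*S**2 + 120*S) (o(S) = -6 + 2*(88/((((-5 + S**2 - 1*6 - S + 6*S)*(-6))*(-4)))) = -6 + 2*(88/((((-5 + S**2 - 6 - S + 6*S)*(-6))*(-4)))) = -6 + 2*(88/((((-11 + S**2 + 5*S)*(-6))*(-4)))) = -6 + 2*(88/(((66 - 30*S - 6*S**2)*(-4)))) = -6 + 2*(88/(-264 + 24*S**2 + 120*S)) = -6 + 176/(-264 + 24*S**2 + 120*S))
(-29508 + r(-168))/(13884 + o(f)) = (-29508 - 168)/(13884 + 2*(110 - 45*13 - 9*13**2)/(3*(-11 + 13**2 + 5*13))) = -29676/(13884 + 2*(110 - 585 - 9*169)/(3*(-11 + 169 + 65))) = -29676/(13884 + (2/3)*(110 - 585 - 1521)/223) = -29676/(13884 + (2/3)*(1/223)*(-1996)) = -29676/(13884 - 3992/669) = -29676/9284404/669 = -29676*669/9284404 = -4963311/2321101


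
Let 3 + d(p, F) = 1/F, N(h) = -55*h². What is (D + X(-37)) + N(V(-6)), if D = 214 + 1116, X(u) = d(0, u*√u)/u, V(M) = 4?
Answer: 16653/37 - I*√37/50653 ≈ 450.08 - 0.00012009*I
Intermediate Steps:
d(p, F) = -3 + 1/F
X(u) = (-3 + u^(-3/2))/u (X(u) = (-3 + 1/(u*√u))/u = (-3 + 1/(u^(3/2)))/u = (-3 + u^(-3/2))/u)
D = 1330
(D + X(-37)) + N(V(-6)) = (1330 + ((-37)^(-5/2) - 3/(-37))) - 55*4² = (1330 + (-I*√37/50653 - 3*(-1/37))) - 55*16 = (1330 + (-I*√37/50653 + 3/37)) - 880 = (1330 + (3/37 - I*√37/50653)) - 880 = (49213/37 - I*√37/50653) - 880 = 16653/37 - I*√37/50653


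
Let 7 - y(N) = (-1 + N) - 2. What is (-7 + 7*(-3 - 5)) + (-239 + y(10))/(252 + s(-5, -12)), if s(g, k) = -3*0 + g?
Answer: -15800/247 ≈ -63.968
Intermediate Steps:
y(N) = 10 - N (y(N) = 7 - ((-1 + N) - 2) = 7 - (-3 + N) = 7 + (3 - N) = 10 - N)
s(g, k) = g (s(g, k) = 0 + g = g)
(-7 + 7*(-3 - 5)) + (-239 + y(10))/(252 + s(-5, -12)) = (-7 + 7*(-3 - 5)) + (-239 + (10 - 1*10))/(252 - 5) = (-7 + 7*(-8)) + (-239 + (10 - 10))/247 = (-7 - 56) + (-239 + 0)*(1/247) = -63 - 239*1/247 = -63 - 239/247 = -15800/247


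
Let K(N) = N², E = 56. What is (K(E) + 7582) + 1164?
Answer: 11882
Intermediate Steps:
(K(E) + 7582) + 1164 = (56² + 7582) + 1164 = (3136 + 7582) + 1164 = 10718 + 1164 = 11882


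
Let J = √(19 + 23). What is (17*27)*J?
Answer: 459*√42 ≈ 2974.7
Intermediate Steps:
J = √42 ≈ 6.4807
(17*27)*J = (17*27)*√42 = 459*√42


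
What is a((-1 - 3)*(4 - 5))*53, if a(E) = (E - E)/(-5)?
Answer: 0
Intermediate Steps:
a(E) = 0 (a(E) = 0*(-⅕) = 0)
a((-1 - 3)*(4 - 5))*53 = 0*53 = 0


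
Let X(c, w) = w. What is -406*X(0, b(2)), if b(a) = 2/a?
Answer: -406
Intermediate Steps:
-406*X(0, b(2)) = -812/2 = -406*1 = -406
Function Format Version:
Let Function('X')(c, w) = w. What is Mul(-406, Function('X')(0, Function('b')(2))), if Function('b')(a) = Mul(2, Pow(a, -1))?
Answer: -406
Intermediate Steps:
Mul(-406, Function('X')(0, Function('b')(2))) = Mul(-406, Mul(2, Pow(2, -1))) = Mul(-406, Mul(2, Rational(1, 2))) = Mul(-406, 1) = -406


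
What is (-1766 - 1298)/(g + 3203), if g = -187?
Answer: -383/377 ≈ -1.0159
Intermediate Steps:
(-1766 - 1298)/(g + 3203) = (-1766 - 1298)/(-187 + 3203) = -3064/3016 = -3064*1/3016 = -383/377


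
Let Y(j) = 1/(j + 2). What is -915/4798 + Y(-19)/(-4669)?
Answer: -72621497/380831654 ≈ -0.19069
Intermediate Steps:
Y(j) = 1/(2 + j)
-915/4798 + Y(-19)/(-4669) = -915/4798 + 1/((2 - 19)*(-4669)) = -915*1/4798 - 1/4669/(-17) = -915/4798 - 1/17*(-1/4669) = -915/4798 + 1/79373 = -72621497/380831654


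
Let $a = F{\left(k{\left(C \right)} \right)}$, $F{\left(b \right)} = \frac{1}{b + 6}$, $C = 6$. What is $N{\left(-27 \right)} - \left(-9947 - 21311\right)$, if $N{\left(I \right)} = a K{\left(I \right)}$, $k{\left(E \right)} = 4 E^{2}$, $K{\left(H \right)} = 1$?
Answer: $\frac{4688701}{150} \approx 31258.0$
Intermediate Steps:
$F{\left(b \right)} = \frac{1}{6 + b}$
$a = \frac{1}{150}$ ($a = \frac{1}{6 + 4 \cdot 6^{2}} = \frac{1}{6 + 4 \cdot 36} = \frac{1}{6 + 144} = \frac{1}{150} \approx 0.0066667$)
$N{\left(I \right)} = \frac{1}{150}$ ($N{\left(I \right)} = \frac{1}{150} \cdot 1 = \frac{1}{150}$)
$N{\left(-27 \right)} - \left(-9947 - 21311\right) = \frac{1}{150} - \left(-9947 - 21311\right) = \frac{1}{150} - -31258 = \frac{1}{150} + 31258 = \frac{4688701}{150}$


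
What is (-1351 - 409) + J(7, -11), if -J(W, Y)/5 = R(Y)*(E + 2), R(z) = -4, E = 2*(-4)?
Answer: -1880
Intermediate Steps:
E = -8
J(W, Y) = -120 (J(W, Y) = -(-20)*(-8 + 2) = -(-20)*(-6) = -5*24 = -120)
(-1351 - 409) + J(7, -11) = (-1351 - 409) - 120 = -1760 - 120 = -1880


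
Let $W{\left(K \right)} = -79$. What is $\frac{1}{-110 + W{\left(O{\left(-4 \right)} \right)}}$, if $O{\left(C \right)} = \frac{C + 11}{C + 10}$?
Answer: $- \frac{1}{189} \approx -0.005291$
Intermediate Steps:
$O{\left(C \right)} = \frac{11 + C}{10 + C}$
$\frac{1}{-110 + W{\left(O{\left(-4 \right)} \right)}} = \frac{1}{-110 - 79} = \frac{1}{-189} = - \frac{1}{189}$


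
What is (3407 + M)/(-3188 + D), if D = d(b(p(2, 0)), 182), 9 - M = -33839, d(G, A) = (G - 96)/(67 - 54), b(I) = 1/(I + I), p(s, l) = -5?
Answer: -4843150/415401 ≈ -11.659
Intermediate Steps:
b(I) = 1/(2*I)
d(G, A) = -96/13 + G/13 (d(G, A) = (-96 + G)/13 = (-96 + G)*(1/13) = -96/13 + G/13)
M = 33848 (M = 9 - 1*(-33839) = 9 + 33839 = 33848)
D = -961/130 (D = -96/13 + ((½)/(-5))/13 = -96/13 + ((½)*(-⅕))/13 = -96/13 + (1/13)*(-⅒) = -96/13 - 1/130 = -961/130 ≈ -7.3923)
(3407 + M)/(-3188 + D) = (3407 + 33848)/(-3188 - 961/130) = 37255/(-415401/130) = 37255*(-130/415401) = -4843150/415401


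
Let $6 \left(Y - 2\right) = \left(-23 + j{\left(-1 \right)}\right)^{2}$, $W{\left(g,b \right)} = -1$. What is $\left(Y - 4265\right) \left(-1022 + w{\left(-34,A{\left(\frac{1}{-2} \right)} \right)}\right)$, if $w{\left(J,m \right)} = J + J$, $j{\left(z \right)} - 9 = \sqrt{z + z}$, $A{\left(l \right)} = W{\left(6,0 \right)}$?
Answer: $\frac{13834280}{3} + \frac{15260 i \sqrt{2}}{3} \approx 4.6114 \cdot 10^{6} + 7193.6 i$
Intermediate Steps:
$A{\left(l \right)} = -1$
$j{\left(z \right)} = 9 + \sqrt{2} \sqrt{z}$ ($j{\left(z \right)} = 9 + \sqrt{z + z} = 9 + \sqrt{2 z} = 9 + \sqrt{2} \sqrt{z}$)
$w{\left(J,m \right)} = 2 J$
$Y = 2 + \frac{\left(-14 + i \sqrt{2}\right)^{2}}{6}$ ($Y = 2 + \frac{\left(-23 + \left(9 + \sqrt{2} \sqrt{-1}\right)\right)^{2}}{6} = 2 + \frac{\left(-23 + \left(9 + \sqrt{2} i\right)\right)^{2}}{6} = 2 + \frac{\left(-23 + \left(9 + i \sqrt{2}\right)\right)^{2}}{6} = 2 + \frac{\left(-14 + i \sqrt{2}\right)^{2}}{6} \approx 34.333 - 6.5997 i$)
$\left(Y - 4265\right) \left(-1022 + w{\left(-34,A{\left(\frac{1}{-2} \right)} \right)}\right) = \left(\left(\frac{103}{3} - \frac{14 i \sqrt{2}}{3}\right) - 4265\right) \left(-1022 + 2 \left(-34\right)\right) = \left(- \frac{12692}{3} - \frac{14 i \sqrt{2}}{3}\right) \left(-1022 - 68\right) = \left(- \frac{12692}{3} - \frac{14 i \sqrt{2}}{3}\right) \left(-1090\right) = \frac{13834280}{3} + \frac{15260 i \sqrt{2}}{3}$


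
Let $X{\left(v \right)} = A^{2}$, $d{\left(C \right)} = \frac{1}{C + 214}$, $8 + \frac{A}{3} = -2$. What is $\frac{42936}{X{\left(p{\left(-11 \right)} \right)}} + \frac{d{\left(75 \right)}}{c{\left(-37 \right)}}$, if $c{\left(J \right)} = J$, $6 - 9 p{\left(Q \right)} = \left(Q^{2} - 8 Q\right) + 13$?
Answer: $\frac{38259479}{801975} \approx 47.707$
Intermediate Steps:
$A = -30$ ($A = -24 + 3 \left(-2\right) = -24 - 6 = -30$)
$p{\left(Q \right)} = - \frac{7}{9} - \frac{Q^{2}}{9} + \frac{8 Q}{9}$ ($p{\left(Q \right)} = \frac{2}{3} - \frac{\left(Q^{2} - 8 Q\right) + 13}{9} = \frac{2}{3} - \frac{13 + Q^{2} - 8 Q}{9} = \frac{2}{3} - \left(\frac{13}{9} - \frac{8 Q}{9} + \frac{Q^{2}}{9}\right) = - \frac{7}{9} - \frac{Q^{2}}{9} + \frac{8 Q}{9}$)
$d{\left(C \right)} = \frac{1}{214 + C}$
$X{\left(v \right)} = 900$ ($X{\left(v \right)} = \left(-30\right)^{2} = 900$)
$\frac{42936}{X{\left(p{\left(-11 \right)} \right)}} + \frac{d{\left(75 \right)}}{c{\left(-37 \right)}} = \frac{42936}{900} + \frac{1}{\left(214 + 75\right) \left(-37\right)} = 42936 \cdot \frac{1}{900} + \frac{1}{289} \left(- \frac{1}{37}\right) = \frac{3578}{75} + \frac{1}{289} \left(- \frac{1}{37}\right) = \frac{3578}{75} - \frac{1}{10693} = \frac{38259479}{801975}$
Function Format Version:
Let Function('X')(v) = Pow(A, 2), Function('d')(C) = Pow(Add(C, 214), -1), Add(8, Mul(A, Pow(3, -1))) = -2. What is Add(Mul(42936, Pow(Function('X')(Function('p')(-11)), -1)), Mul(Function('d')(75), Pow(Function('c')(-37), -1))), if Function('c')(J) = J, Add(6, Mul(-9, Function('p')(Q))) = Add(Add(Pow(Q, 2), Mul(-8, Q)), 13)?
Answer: Rational(38259479, 801975) ≈ 47.707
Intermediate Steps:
A = -30 (A = Add(-24, Mul(3, -2)) = Add(-24, -6) = -30)
Function('p')(Q) = Add(Rational(-7, 9), Mul(Rational(-1, 9), Pow(Q, 2)), Mul(Rational(8, 9), Q)) (Function('p')(Q) = Add(Rational(2, 3), Mul(Rational(-1, 9), Add(Add(Pow(Q, 2), Mul(-8, Q)), 13))) = Add(Rational(2, 3), Mul(Rational(-1, 9), Add(13, Pow(Q, 2), Mul(-8, Q)))) = Add(Rational(2, 3), Add(Rational(-13, 9), Mul(Rational(-1, 9), Pow(Q, 2)), Mul(Rational(8, 9), Q))) = Add(Rational(-7, 9), Mul(Rational(-1, 9), Pow(Q, 2)), Mul(Rational(8, 9), Q)))
Function('d')(C) = Pow(Add(214, C), -1)
Function('X')(v) = 900 (Function('X')(v) = Pow(-30, 2) = 900)
Add(Mul(42936, Pow(Function('X')(Function('p')(-11)), -1)), Mul(Function('d')(75), Pow(Function('c')(-37), -1))) = Add(Mul(42936, Pow(900, -1)), Mul(Pow(Add(214, 75), -1), Pow(-37, -1))) = Add(Mul(42936, Rational(1, 900)), Mul(Pow(289, -1), Rational(-1, 37))) = Add(Rational(3578, 75), Mul(Rational(1, 289), Rational(-1, 37))) = Add(Rational(3578, 75), Rational(-1, 10693)) = Rational(38259479, 801975)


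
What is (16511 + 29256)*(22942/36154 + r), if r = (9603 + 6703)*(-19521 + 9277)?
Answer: -138196107217407919/18077 ≈ -7.6449e+12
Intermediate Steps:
r = -167038664 (r = 16306*(-10244) = -167038664)
(16511 + 29256)*(22942/36154 + r) = (16511 + 29256)*(22942/36154 - 167038664) = 45767*(22942*(1/36154) - 167038664) = 45767*(11471/18077 - 167038664) = 45767*(-3019557917657/18077) = -138196107217407919/18077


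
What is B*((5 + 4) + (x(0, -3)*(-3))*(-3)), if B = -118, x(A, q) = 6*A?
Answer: -1062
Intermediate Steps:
B*((5 + 4) + (x(0, -3)*(-3))*(-3)) = -118*((5 + 4) + ((6*0)*(-3))*(-3)) = -118*(9 + (0*(-3))*(-3)) = -118*(9 + 0*(-3)) = -118*(9 + 0) = -118*9 = -1062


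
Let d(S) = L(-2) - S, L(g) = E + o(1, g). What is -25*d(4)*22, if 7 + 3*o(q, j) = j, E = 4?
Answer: 1650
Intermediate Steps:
o(q, j) = -7/3 + j/3
L(g) = 5/3 + g/3 (L(g) = 4 + (-7/3 + g/3) = 5/3 + g/3)
d(S) = 1 - S (d(S) = (5/3 + (⅓)*(-2)) - S = (5/3 - ⅔) - S = 1 - S)
-25*d(4)*22 = -25*(1 - 1*4)*22 = -25*(1 - 4)*22 = -25*(-3)*22 = 75*22 = 1650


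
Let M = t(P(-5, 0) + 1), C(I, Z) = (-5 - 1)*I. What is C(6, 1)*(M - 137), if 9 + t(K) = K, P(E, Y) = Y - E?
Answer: 5040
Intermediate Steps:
C(I, Z) = -6*I
t(K) = -9 + K
M = -3 (M = -9 + ((0 - 1*(-5)) + 1) = -9 + ((0 + 5) + 1) = -9 + (5 + 1) = -9 + 6 = -3)
C(6, 1)*(M - 137) = (-6*6)*(-3 - 137) = -36*(-140) = 5040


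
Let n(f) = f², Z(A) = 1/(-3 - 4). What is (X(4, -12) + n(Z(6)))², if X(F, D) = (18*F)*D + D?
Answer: 1842383929/2401 ≈ 7.6734e+5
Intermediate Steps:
X(F, D) = D + 18*D*F (X(F, D) = 18*D*F + D = D + 18*D*F)
Z(A) = -⅐ (Z(A) = 1/(-7) = -⅐)
(X(4, -12) + n(Z(6)))² = (-12*(1 + 18*4) + (-⅐)²)² = (-12*(1 + 72) + 1/49)² = (-12*73 + 1/49)² = (-876 + 1/49)² = (-42923/49)² = 1842383929/2401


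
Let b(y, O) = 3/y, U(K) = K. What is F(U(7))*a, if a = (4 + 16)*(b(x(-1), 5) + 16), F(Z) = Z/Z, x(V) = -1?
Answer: 260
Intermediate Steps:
F(Z) = 1
a = 260 (a = (4 + 16)*(3/(-1) + 16) = 20*(3*(-1) + 16) = 20*(-3 + 16) = 20*13 = 260)
F(U(7))*a = 1*260 = 260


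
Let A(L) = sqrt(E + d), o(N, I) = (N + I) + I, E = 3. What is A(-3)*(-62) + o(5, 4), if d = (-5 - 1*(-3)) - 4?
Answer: 13 - 62*I*sqrt(3) ≈ 13.0 - 107.39*I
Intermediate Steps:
d = -6 (d = (-5 + 3) - 4 = -2 - 4 = -6)
o(N, I) = N + 2*I (o(N, I) = (I + N) + I = N + 2*I)
A(L) = I*sqrt(3) (A(L) = sqrt(3 - 6) = sqrt(-3) = I*sqrt(3))
A(-3)*(-62) + o(5, 4) = (I*sqrt(3))*(-62) + (5 + 2*4) = -62*I*sqrt(3) + (5 + 8) = -62*I*sqrt(3) + 13 = 13 - 62*I*sqrt(3)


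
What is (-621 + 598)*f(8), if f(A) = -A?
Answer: 184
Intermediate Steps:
(-621 + 598)*f(8) = (-621 + 598)*(-1*8) = -23*(-8) = 184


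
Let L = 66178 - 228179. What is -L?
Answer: 162001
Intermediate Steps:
L = -162001
-L = -1*(-162001) = 162001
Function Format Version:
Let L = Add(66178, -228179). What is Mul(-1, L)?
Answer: 162001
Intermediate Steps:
L = -162001
Mul(-1, L) = Mul(-1, -162001) = 162001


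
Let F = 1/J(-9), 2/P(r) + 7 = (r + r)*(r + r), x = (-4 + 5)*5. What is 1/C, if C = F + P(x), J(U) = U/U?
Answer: 93/95 ≈ 0.97895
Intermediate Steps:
J(U) = 1
x = 5 (x = 1*5 = 5)
P(r) = 2/(-7 + 4*r**2) (P(r) = 2/(-7 + (r + r)*(r + r)) = 2/(-7 + (2*r)*(2*r)) = 2/(-7 + 4*r**2))
F = 1 (F = 1/1 = 1)
C = 95/93 (C = 1 + 2/(-7 + 4*5**2) = 1 + 2/(-7 + 4*25) = 1 + 2/(-7 + 100) = 1 + 2/93 = 95/93 ≈ 1.0215)
1/C = 1/(95/93) = 93/95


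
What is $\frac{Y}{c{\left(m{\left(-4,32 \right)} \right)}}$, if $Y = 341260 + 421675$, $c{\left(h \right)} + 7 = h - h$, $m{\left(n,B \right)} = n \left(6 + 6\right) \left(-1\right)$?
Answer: $- \frac{762935}{7} \approx -1.0899 \cdot 10^{5}$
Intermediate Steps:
$m{\left(n,B \right)} = - 12 n$ ($m{\left(n,B \right)} = n 12 \left(-1\right) = 12 n \left(-1\right) = - 12 n$)
$c{\left(h \right)} = -7$ ($c{\left(h \right)} = -7 + \left(h - h\right) = -7 + 0 = -7$)
$Y = 762935$
$\frac{Y}{c{\left(m{\left(-4,32 \right)} \right)}} = \frac{762935}{-7} = 762935 \left(- \frac{1}{7}\right) = - \frac{762935}{7}$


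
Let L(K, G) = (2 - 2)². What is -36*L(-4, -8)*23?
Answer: 0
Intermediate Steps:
L(K, G) = 0 (L(K, G) = 0² = 0)
-36*L(-4, -8)*23 = -36*0*23 = 0*23 = 0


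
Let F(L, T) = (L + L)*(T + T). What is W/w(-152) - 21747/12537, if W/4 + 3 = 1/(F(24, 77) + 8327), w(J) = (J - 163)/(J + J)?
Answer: -13120202969/985345515 ≈ -13.315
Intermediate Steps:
w(J) = (-163 + J)/(2*J) (w(J) = (-163 + J)/((2*J)) = (-163 + J)*(1/(2*J)) = (-163 + J)/(2*J))
F(L, T) = 4*L*T (F(L, T) = (2*L)*(2*T) = 4*L*T)
W = -188624/15719 (W = -12 + 4/(4*24*77 + 8327) = -12 + 4/(7392 + 8327) = -12 + 4/15719 = -188624/15719 ≈ -12.000)
W/w(-152) - 21747/12537 = -188624*(-304/(-163 - 152))/15719 - 21747/12537 = -188624/(15719*((1/2)*(-1/152)*(-315))) - 21747*1/12537 = -188624/(15719*315/304) - 7249/4179 = -188624/15719*304/315 - 7249/4179 = -57341696/4951485 - 7249/4179 = -13120202969/985345515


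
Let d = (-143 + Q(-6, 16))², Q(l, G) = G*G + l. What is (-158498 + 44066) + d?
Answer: -102983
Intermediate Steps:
Q(l, G) = l + G² (Q(l, G) = G² + l = l + G²)
d = 11449 (d = (-143 + (-6 + 16²))² = (-143 + (-6 + 256))² = (-143 + 250)² = 107² = 11449)
(-158498 + 44066) + d = (-158498 + 44066) + 11449 = -114432 + 11449 = -102983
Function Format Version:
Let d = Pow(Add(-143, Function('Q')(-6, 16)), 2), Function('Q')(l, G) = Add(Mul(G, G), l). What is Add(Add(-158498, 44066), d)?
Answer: -102983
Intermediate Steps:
Function('Q')(l, G) = Add(l, Pow(G, 2)) (Function('Q')(l, G) = Add(Pow(G, 2), l) = Add(l, Pow(G, 2)))
d = 11449 (d = Pow(Add(-143, Add(-6, Pow(16, 2))), 2) = Pow(Add(-143, Add(-6, 256)), 2) = Pow(Add(-143, 250), 2) = Pow(107, 2) = 11449)
Add(Add(-158498, 44066), d) = Add(Add(-158498, 44066), 11449) = Add(-114432, 11449) = -102983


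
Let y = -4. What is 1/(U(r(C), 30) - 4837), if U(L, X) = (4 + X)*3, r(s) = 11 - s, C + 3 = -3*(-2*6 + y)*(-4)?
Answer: -1/4735 ≈ -0.00021119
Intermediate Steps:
C = -195 (C = -3 - 3*(-2*6 - 4)*(-4) = -3 - 3*(-12 - 4)*(-4) = -3 - 3*(-16)*(-4) = -3 + 48*(-4) = -3 - 192 = -195)
U(L, X) = 12 + 3*X
1/(U(r(C), 30) - 4837) = 1/((12 + 3*30) - 4837) = 1/((12 + 90) - 4837) = 1/(102 - 4837) = 1/(-4735) = -1/4735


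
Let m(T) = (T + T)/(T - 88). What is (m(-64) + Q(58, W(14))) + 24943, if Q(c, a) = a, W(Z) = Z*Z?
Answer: 477657/19 ≈ 25140.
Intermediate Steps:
W(Z) = Z²
m(T) = 2*T/(-88 + T) (m(T) = (2*T)/(-88 + T) = 2*T/(-88 + T))
(m(-64) + Q(58, W(14))) + 24943 = (2*(-64)/(-88 - 64) + 14²) + 24943 = (2*(-64)/(-152) + 196) + 24943 = (2*(-64)*(-1/152) + 196) + 24943 = (16/19 + 196) + 24943 = 3740/19 + 24943 = 477657/19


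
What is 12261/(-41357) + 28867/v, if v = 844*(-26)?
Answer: -1462907903/907538008 ≈ -1.6120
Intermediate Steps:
v = -21944
12261/(-41357) + 28867/v = 12261/(-41357) + 28867/(-21944) = 12261*(-1/41357) + 28867*(-1/21944) = -12261/41357 - 28867/21944 = -1462907903/907538008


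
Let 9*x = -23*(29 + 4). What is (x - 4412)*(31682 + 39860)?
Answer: -965030038/3 ≈ -3.2168e+8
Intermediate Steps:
x = -253/3 (x = (-23*(29 + 4))/9 = (-23*33)/9 = (⅑)*(-759) = -253/3 ≈ -84.333)
(x - 4412)*(31682 + 39860) = (-253/3 - 4412)*(31682 + 39860) = -13489/3*71542 = -965030038/3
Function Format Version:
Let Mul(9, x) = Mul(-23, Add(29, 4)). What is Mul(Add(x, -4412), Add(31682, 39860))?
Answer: Rational(-965030038, 3) ≈ -3.2168e+8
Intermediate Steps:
x = Rational(-253, 3) (x = Mul(Rational(1, 9), Mul(-23, Add(29, 4))) = Mul(Rational(1, 9), Mul(-23, 33)) = Mul(Rational(1, 9), -759) = Rational(-253, 3) ≈ -84.333)
Mul(Add(x, -4412), Add(31682, 39860)) = Mul(Add(Rational(-253, 3), -4412), Add(31682, 39860)) = Mul(Rational(-13489, 3), 71542) = Rational(-965030038, 3)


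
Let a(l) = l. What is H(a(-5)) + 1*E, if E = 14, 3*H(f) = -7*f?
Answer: 77/3 ≈ 25.667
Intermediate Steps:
H(f) = -7*f/3 (H(f) = (-7*f)/3 = -7*f/3)
H(a(-5)) + 1*E = -7/3*(-5) + 1*14 = 35/3 + 14 = 77/3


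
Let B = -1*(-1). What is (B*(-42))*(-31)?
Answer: 1302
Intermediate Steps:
B = 1
(B*(-42))*(-31) = (1*(-42))*(-31) = -42*(-31) = 1302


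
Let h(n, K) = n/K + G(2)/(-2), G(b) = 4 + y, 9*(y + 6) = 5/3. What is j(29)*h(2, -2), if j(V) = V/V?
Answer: -5/54 ≈ -0.092593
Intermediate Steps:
y = -157/27 (y = -6 + (5/3)/9 = -6 + (5*(⅓))/9 = -6 + (⅑)*(5/3) = -6 + 5/27 = -157/27 ≈ -5.8148)
G(b) = -49/27 (G(b) = 4 - 157/27 = -49/27)
h(n, K) = 49/54 + n/K (h(n, K) = n/K - 49/27/(-2) = n/K - 49/27*(-½) = n/K + 49/54 = 49/54 + n/K)
j(V) = 1
j(29)*h(2, -2) = 1*(49/54 + 2/(-2)) = 1*(49/54 + 2*(-½)) = 1*(49/54 - 1) = 1*(-5/54) = -5/54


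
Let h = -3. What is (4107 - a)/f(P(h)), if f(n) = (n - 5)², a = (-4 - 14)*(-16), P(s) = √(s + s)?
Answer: 3819/(5 - I*√6)² ≈ 75.506 + 97.342*I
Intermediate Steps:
P(s) = √2*√s (P(s) = √(2*s) = √2*√s)
a = 288 (a = -18*(-16) = 288)
f(n) = (-5 + n)²
(4107 - a)/f(P(h)) = (4107 - 1*288)/((-5 + √2*√(-3))²) = (4107 - 288)/((-5 + √2*(I*√3))²) = 3819/((-5 + I*√6)²) = 3819/(-5 + I*√6)²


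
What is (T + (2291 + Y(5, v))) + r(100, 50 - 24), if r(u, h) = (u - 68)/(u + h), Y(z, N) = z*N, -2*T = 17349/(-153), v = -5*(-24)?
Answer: 6314509/2142 ≈ 2947.9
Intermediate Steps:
v = 120
T = 5783/102 (T = -17349/(2*(-153)) = -17349*(-1)/(2*153) = -1/2*(-5783/51) = 5783/102 ≈ 56.696)
Y(z, N) = N*z
r(u, h) = (-68 + u)/(h + u)
(T + (2291 + Y(5, v))) + r(100, 50 - 24) = (5783/102 + (2291 + 120*5)) + (-68 + 100)/((50 - 24) + 100) = (5783/102 + (2291 + 600)) + 32/(26 + 100) = (5783/102 + 2891) + 32/126 = 300665/102 + (1/126)*32 = 300665/102 + 16/63 = 6314509/2142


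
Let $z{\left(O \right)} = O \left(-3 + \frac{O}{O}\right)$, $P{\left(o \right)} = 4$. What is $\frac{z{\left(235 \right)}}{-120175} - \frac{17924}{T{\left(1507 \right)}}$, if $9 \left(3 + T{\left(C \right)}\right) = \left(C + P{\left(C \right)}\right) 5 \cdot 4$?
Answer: $- \frac{3874391918}{725688755} \approx -5.3389$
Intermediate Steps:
$z{\left(O \right)} = - 2 O$ ($z{\left(O \right)} = O \left(-3 + 1\right) = O \left(-2\right) = - 2 O$)
$T{\left(C \right)} = \frac{53}{9} + \frac{20 C}{9}$ ($T{\left(C \right)} = -3 + \frac{\left(C + 4\right) 5 \cdot 4}{9} = -3 + \frac{\left(4 + C\right) 5 \cdot 4}{9} = -3 + \frac{\left(20 + 5 C\right) 4}{9} = -3 + \frac{80 + 20 C}{9} = -3 + \left(\frac{80}{9} + \frac{20 C}{9}\right) = \frac{53}{9} + \frac{20 C}{9}$)
$\frac{z{\left(235 \right)}}{-120175} - \frac{17924}{T{\left(1507 \right)}} = \frac{\left(-2\right) 235}{-120175} - \frac{17924}{\frac{53}{9} + \frac{20}{9} \cdot 1507} = \left(-470\right) \left(- \frac{1}{120175}\right) - \frac{17924}{\frac{53}{9} + \frac{30140}{9}} = \frac{94}{24035} - \frac{17924}{\frac{30193}{9}} = \frac{94}{24035} - \frac{161316}{30193} = - \frac{3874391918}{725688755}$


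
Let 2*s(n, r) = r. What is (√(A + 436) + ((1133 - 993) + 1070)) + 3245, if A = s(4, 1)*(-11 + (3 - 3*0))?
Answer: 4455 + 12*√3 ≈ 4475.8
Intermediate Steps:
s(n, r) = r/2
A = -4 (A = ((½)*1)*(-11 + (3 - 3*0)) = (-11 + (3 + 0))/2 = (-11 + 3)/2 = (½)*(-8) = -4)
(√(A + 436) + ((1133 - 993) + 1070)) + 3245 = (√(-4 + 436) + ((1133 - 993) + 1070)) + 3245 = (√432 + (140 + 1070)) + 3245 = (12*√3 + 1210) + 3245 = (1210 + 12*√3) + 3245 = 4455 + 12*√3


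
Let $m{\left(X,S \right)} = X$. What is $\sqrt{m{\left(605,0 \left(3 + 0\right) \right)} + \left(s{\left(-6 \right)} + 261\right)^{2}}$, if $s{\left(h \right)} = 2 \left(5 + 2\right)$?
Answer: $33 \sqrt{70} \approx 276.1$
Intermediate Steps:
$s{\left(h \right)} = 14$ ($s{\left(h \right)} = 2 \cdot 7 = 14$)
$\sqrt{m{\left(605,0 \left(3 + 0\right) \right)} + \left(s{\left(-6 \right)} + 261\right)^{2}} = \sqrt{605 + \left(14 + 261\right)^{2}} = \sqrt{605 + 275^{2}} = \sqrt{605 + 75625} = \sqrt{76230} = 33 \sqrt{70}$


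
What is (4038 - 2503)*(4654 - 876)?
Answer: 5799230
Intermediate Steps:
(4038 - 2503)*(4654 - 876) = 1535*3778 = 5799230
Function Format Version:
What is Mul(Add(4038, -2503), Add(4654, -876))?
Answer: 5799230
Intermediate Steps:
Mul(Add(4038, -2503), Add(4654, -876)) = Mul(1535, 3778) = 5799230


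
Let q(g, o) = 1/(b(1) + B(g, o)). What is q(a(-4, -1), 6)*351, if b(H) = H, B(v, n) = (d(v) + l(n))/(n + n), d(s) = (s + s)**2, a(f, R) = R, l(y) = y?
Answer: 2106/11 ≈ 191.45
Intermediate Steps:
d(s) = 4*s**2 (d(s) = (2*s)**2 = 4*s**2)
B(v, n) = (n + 4*v**2)/(2*n) (B(v, n) = (4*v**2 + n)/(n + n) = (n + 4*v**2)/((2*n)) = (n + 4*v**2)*(1/(2*n)) = (n + 4*v**2)/(2*n))
q(g, o) = 1/(1 + (o + 4*g**2)/(2*o))
q(a(-4, -1), 6)*351 = (2*6/(3*6 + 4*(-1)**2))*351 = (2*6/(18 + 4*1))*351 = (2*6/(18 + 4))*351 = (2*6/22)*351 = (2*6*(1/22))*351 = (6/11)*351 = 2106/11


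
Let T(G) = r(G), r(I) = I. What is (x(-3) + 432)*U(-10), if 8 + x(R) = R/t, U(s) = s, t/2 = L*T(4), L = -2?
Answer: -33935/8 ≈ -4241.9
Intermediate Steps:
T(G) = G
t = -16 (t = 2*(-2*4) = 2*(-8) = -16)
x(R) = -8 - R/16 (x(R) = -8 + R/(-16) = -8 + R*(-1/16) = -8 - R/16)
(x(-3) + 432)*U(-10) = ((-8 - 1/16*(-3)) + 432)*(-10) = ((-8 + 3/16) + 432)*(-10) = (-125/16 + 432)*(-10) = (6787/16)*(-10) = -33935/8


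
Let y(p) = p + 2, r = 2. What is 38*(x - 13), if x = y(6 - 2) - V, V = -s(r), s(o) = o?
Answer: -190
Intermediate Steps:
V = -2 (V = -1*2 = -2)
y(p) = 2 + p
x = 8 (x = (2 + (6 - 2)) - 1*(-2) = (2 + 4) + 2 = 6 + 2 = 8)
38*(x - 13) = 38*(8 - 13) = 38*(-5) = -190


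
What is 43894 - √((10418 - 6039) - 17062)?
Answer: 43894 - I*√12683 ≈ 43894.0 - 112.62*I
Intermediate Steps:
43894 - √((10418 - 6039) - 17062) = 43894 - √(4379 - 17062) = 43894 - √(-12683) = 43894 - I*√12683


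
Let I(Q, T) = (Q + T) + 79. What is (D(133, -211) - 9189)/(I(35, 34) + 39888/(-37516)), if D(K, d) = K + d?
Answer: -86915193/1378120 ≈ -63.068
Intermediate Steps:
I(Q, T) = 79 + Q + T
(D(133, -211) - 9189)/(I(35, 34) + 39888/(-37516)) = ((133 - 211) - 9189)/((79 + 35 + 34) + 39888/(-37516)) = (-78 - 9189)/(148 + 39888*(-1/37516)) = -9267/(148 - 9972/9379) = -9267/1378120/9379 = -9267*9379/1378120 = -86915193/1378120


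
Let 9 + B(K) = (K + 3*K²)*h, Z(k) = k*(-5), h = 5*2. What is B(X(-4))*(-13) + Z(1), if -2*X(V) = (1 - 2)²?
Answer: 159/2 ≈ 79.500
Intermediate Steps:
X(V) = -½ (X(V) = -(1 - 2)²/2 = -½*(-1)² = -½*1 = -½)
h = 10
Z(k) = -5*k
B(K) = -9 + 10*K + 30*K² (B(K) = -9 + (K + 3*K²)*10 = -9 + (10*K + 30*K²) = -9 + 10*K + 30*K²)
B(X(-4))*(-13) + Z(1) = (-9 + 10*(-½) + 30*(-½)²)*(-13) - 5*1 = (-9 - 5 + 30*(¼))*(-13) - 5 = (-9 - 5 + 15/2)*(-13) - 5 = -13/2*(-13) - 5 = 169/2 - 5 = 159/2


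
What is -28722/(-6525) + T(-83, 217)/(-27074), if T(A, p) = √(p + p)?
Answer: 9574/2175 - √434/27074 ≈ 4.4011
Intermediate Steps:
T(A, p) = √2*√p (T(A, p) = √(2*p) = √2*√p)
-28722/(-6525) + T(-83, 217)/(-27074) = -28722/(-6525) + (√2*√217)/(-27074) = -28722*(-1/6525) + √434*(-1/27074) = 9574/2175 - √434/27074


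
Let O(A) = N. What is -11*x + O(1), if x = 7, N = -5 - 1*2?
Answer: -84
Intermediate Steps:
N = -7 (N = -5 - 2 = -7)
O(A) = -7
-11*x + O(1) = -11*7 - 7 = -77 - 7 = -84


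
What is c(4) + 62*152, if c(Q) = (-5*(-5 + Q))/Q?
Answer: 37701/4 ≈ 9425.3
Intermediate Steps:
c(Q) = (25 - 5*Q)/Q
c(4) + 62*152 = (-5 + 25/4) + 62*152 = (-5 + 25*(1/4)) + 9424 = (-5 + 25/4) + 9424 = 5/4 + 9424 = 37701/4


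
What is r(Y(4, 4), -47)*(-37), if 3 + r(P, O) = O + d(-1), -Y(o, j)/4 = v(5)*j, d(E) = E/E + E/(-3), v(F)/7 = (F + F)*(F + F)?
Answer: 5402/3 ≈ 1800.7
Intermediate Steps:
v(F) = 28*F**2 (v(F) = 7*((F + F)*(F + F)) = 7*((2*F)*(2*F)) = 7*(4*F**2) = 28*F**2)
d(E) = 1 - E/3 (d(E) = 1 + E*(-1/3) = 1 - E/3)
Y(o, j) = -2800*j (Y(o, j) = -4*28*5**2*j = -4*28*25*j = -2800*j)
r(P, O) = -5/3 + O (r(P, O) = -3 + (O + (1 - 1/3*(-1))) = -3 + (O + (1 + 1/3)) = -3 + (O + 4/3) = -3 + (4/3 + O) = -5/3 + O)
r(Y(4, 4), -47)*(-37) = (-5/3 - 47)*(-37) = -146/3*(-37) = 5402/3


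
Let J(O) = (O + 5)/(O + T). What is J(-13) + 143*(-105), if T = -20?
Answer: -495487/33 ≈ -15015.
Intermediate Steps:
J(O) = (5 + O)/(-20 + O) (J(O) = (O + 5)/(O - 20) = (5 + O)/(-20 + O))
J(-13) + 143*(-105) = (5 - 13)/(-20 - 13) + 143*(-105) = -8/(-33) - 15015 = -1/33*(-8) - 15015 = 8/33 - 15015 = -495487/33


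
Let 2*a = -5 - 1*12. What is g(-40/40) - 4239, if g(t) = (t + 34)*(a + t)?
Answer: -9105/2 ≈ -4552.5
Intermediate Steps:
a = -17/2 (a = (-5 - 1*12)/2 = (-5 - 12)/2 = (½)*(-17) = -17/2 ≈ -8.5000)
g(t) = (34 + t)*(-17/2 + t) (g(t) = (t + 34)*(-17/2 + t) = (34 + t)*(-17/2 + t))
g(-40/40) - 4239 = (-289 + (-40/40)² + 51*(-40/40)/2) - 4239 = (-289 + (-40*1/40)² + 51*(-40*1/40)/2) - 4239 = (-289 + (-1)² + (51/2)*(-1)) - 4239 = (-289 + 1 - 51/2) - 4239 = -627/2 - 4239 = -9105/2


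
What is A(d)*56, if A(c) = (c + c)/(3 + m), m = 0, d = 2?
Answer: 224/3 ≈ 74.667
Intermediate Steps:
A(c) = 2*c/3 (A(c) = (c + c)/(3 + 0) = (2*c)/3 = (2*c)*(1/3) = 2*c/3)
A(d)*56 = ((2/3)*2)*56 = (4/3)*56 = 224/3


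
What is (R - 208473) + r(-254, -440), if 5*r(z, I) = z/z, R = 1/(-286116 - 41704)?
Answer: -68341553297/327820 ≈ -2.0847e+5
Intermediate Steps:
R = -1/327820 (R = 1/(-327820) = -1/327820 ≈ -3.0505e-6)
r(z, I) = ⅕ (r(z, I) = (z/z)/5 = (⅕)*1 = ⅕)
(R - 208473) + r(-254, -440) = (-1/327820 - 208473) + ⅕ = -68341618861/327820 + ⅕ = -68341553297/327820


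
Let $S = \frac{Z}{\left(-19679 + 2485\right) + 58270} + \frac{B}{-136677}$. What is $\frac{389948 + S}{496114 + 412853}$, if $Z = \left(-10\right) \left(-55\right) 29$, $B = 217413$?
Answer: $\frac{12581710633967}{29328000230466} \approx 0.429$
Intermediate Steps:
$Z = 15950$ ($Z = 550 \cdot 29 = 15950$)
$S = - \frac{38795737}{32265198}$ ($S = \frac{15950}{\left(-19679 + 2485\right) + 58270} + \frac{217413}{-136677} = \frac{15950}{-17194 + 58270} + 217413 \left(- \frac{1}{136677}\right) = \frac{15950}{41076} - \frac{2499}{1571} = 15950 \cdot \frac{1}{41076} - \frac{2499}{1571} = \frac{7975}{20538} - \frac{2499}{1571} = - \frac{38795737}{32265198} \approx -1.2024$)
$\frac{389948 + S}{496114 + 412853} = \frac{389948 - \frac{38795737}{32265198}}{496114 + 412853} = \frac{12581710633967}{32265198 \cdot 908967} = \frac{12581710633967}{32265198} \cdot \frac{1}{908967} = \frac{12581710633967}{29328000230466}$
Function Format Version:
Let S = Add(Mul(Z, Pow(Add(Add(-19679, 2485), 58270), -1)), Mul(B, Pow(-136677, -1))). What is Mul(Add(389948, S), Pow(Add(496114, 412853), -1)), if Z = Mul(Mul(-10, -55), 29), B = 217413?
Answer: Rational(12581710633967, 29328000230466) ≈ 0.42900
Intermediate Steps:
Z = 15950 (Z = Mul(550, 29) = 15950)
S = Rational(-38795737, 32265198) (S = Add(Mul(15950, Pow(Add(Add(-19679, 2485), 58270), -1)), Mul(217413, Pow(-136677, -1))) = Add(Mul(15950, Pow(Add(-17194, 58270), -1)), Mul(217413, Rational(-1, 136677))) = Add(Mul(15950, Pow(41076, -1)), Rational(-2499, 1571)) = Add(Mul(15950, Rational(1, 41076)), Rational(-2499, 1571)) = Add(Rational(7975, 20538), Rational(-2499, 1571)) = Rational(-38795737, 32265198) ≈ -1.2024)
Mul(Add(389948, S), Pow(Add(496114, 412853), -1)) = Mul(Add(389948, Rational(-38795737, 32265198)), Pow(Add(496114, 412853), -1)) = Mul(Rational(12581710633967, 32265198), Pow(908967, -1)) = Mul(Rational(12581710633967, 32265198), Rational(1, 908967)) = Rational(12581710633967, 29328000230466)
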